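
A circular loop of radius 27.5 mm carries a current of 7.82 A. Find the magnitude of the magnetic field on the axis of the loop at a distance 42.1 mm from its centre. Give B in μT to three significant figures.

B ≈ 29.2 μT

On the axis of a circular loop, B = μ₀IR² / [2(R²+z²)^(3/2)].
R² + z² = (0.0275)² + (0.0421)² = 0.002529 m², and (R²+z²)^(3/2) = 1.27×10⁻⁴ m³.
B = (4π×10⁻⁷ × 7.82 × 0.0007562) / (2 × 1.27×10⁻⁴) = 2.92×10⁻⁵ T.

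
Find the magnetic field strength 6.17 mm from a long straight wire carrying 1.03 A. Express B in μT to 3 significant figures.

B ≈ 33.4 μT

For an infinitely long straight wire, B = μ₀I/(2πd).
B = (4π×10⁻⁷ × 1.03) / (2π × 0.00617) = 3.34×10⁻⁵ T.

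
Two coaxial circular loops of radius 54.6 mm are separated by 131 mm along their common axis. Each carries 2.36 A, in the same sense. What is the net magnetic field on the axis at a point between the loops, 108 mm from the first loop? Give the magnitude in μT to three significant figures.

B ≈ 23.8 μT

Each loop contributes B = μ₀IR²/[2(R²+z²)^(3/2)] on the axis, with z measured from that loop.
Loop 1 (z = 0.108 m): B₁ = 2.49×10⁻⁶ T. Loop 2 (z = 0.023 m): B₂ = 2.13×10⁻⁵ T.
The fields add: B = B₁ + B₂ = 2.38×10⁻⁵ T.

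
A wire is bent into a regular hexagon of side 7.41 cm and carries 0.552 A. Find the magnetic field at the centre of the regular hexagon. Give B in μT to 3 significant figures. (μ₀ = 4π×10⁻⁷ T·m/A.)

Each side is a finite straight segment at perpendicular distance d = a/(2 tan(π/6)) = 0.06417 m from the centre, with end-angles ±π/6.
One side contributes B₁ = (μ₀I/4πd)·2 sin(π/6) = 8.60×10⁻⁷ T.
All 6 sides add in the same direction: B = 6 × 8.60×10⁻⁷ = 5.16×10⁻⁶ T.

B ≈ 5.16 μT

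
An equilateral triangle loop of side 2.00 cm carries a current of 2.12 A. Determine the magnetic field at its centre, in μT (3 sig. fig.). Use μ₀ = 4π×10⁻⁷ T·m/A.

Each side is a finite straight segment at perpendicular distance d = a/(2 tan(π/3)) = 0.005774 m from the centre, with end-angles ±π/3.
One side contributes B₁ = (μ₀I/4πd)·2 sin(π/3) = 6.36×10⁻⁵ T.
All 3 sides add in the same direction: B = 3 × 6.36×10⁻⁵ = 1.91×10⁻⁴ T.

B ≈ 191 μT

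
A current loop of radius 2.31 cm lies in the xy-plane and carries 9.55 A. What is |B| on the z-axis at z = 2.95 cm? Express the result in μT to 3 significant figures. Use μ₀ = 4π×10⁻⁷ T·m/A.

B ≈ 60.9 μT

On the axis of a circular loop, B = μ₀IR² / [2(R²+z²)^(3/2)].
R² + z² = (0.0231)² + (0.0295)² = 0.001404 m², and (R²+z²)^(3/2) = 5.26×10⁻⁵ m³.
B = (4π×10⁻⁷ × 9.55 × 0.0005336) / (2 × 5.26×10⁻⁵) = 6.09×10⁻⁵ T.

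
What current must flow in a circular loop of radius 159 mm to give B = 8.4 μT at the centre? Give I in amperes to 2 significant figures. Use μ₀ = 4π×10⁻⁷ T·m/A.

At the centre of a circular loop B = μ₀I/(2R), so I = 2RB/μ₀.
With R = 0.159 m, I = 2 × 0.159 × 8.40×10⁻⁶ / (4π×10⁻⁷) = 2.13 A.

I ≈ 2.1 A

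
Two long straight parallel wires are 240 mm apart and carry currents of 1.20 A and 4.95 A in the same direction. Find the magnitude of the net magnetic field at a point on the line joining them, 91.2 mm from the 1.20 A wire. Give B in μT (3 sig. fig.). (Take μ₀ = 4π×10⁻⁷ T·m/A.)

Each long wire gives B = μ₀I/(2πd). Distances are d₁ = 0.0912 m and d₂ = 0.1488 m.
B₁ = 2.63×10⁻⁶ T, B₂ = 6.65×10⁻⁶ T.
Between parallel currents the two contributions point in opposite directions, so they subtract. B = |B₁ − B₂| = |2.63×10⁻⁶ − 6.65×10⁻⁶| = 4.02×10⁻⁶ T.

B ≈ 4.02 μT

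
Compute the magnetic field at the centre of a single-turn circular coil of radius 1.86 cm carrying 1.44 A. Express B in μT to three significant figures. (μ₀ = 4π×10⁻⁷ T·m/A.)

B ≈ 48.6 μT

At the centre of a circular loop the Biot–Savart law gives B = μ₀I/(2R).
B = (4π×10⁻⁷ × 1.44) / (2 × 0.0186) = 4.86×10⁻⁵ T.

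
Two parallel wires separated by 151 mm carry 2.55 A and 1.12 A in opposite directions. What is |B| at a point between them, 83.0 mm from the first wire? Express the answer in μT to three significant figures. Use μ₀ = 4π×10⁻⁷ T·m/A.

Each long wire gives B = μ₀I/(2πd). Distances are d₁ = 0.083 m and d₂ = 0.068 m.
B₁ = 6.14×10⁻⁶ T, B₂ = 3.29×10⁻⁶ T.
Between antiparallel currents both contributions point the same way, so they add. B = B₁ + B₂ = 6.14×10⁻⁶ + 3.29×10⁻⁶ = 9.44×10⁻⁶ T.

B ≈ 9.44 μT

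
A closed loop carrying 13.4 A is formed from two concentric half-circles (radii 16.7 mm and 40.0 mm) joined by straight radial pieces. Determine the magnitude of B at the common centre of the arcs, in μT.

B ≈ 147 μT

The radial connectors point toward the centre, so dl × r̂ = 0 and they contribute nothing.
Each semicircle gives μ₀I/(4R): inner arc 2.52×10⁻⁴ T, outer arc 1.05×10⁻⁴ T.
The two arcs carry current in opposite angular senses, so their fields oppose: B = |2.52×10⁻⁴ − 1.05×10⁻⁴| = 1.47×10⁻⁴ T.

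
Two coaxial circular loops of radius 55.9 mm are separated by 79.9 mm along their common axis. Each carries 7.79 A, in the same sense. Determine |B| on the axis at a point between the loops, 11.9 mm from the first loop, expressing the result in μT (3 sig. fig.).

B ≈ 104 μT

Each loop contributes B = μ₀IR²/[2(R²+z²)^(3/2)] on the axis, with z measured from that loop.
Loop 1 (z = 0.0119 m): B₁ = 8.19×10⁻⁵ T. Loop 2 (z = 0.068 m): B₂ = 2.24×10⁻⁵ T.
The fields add: B = B₁ + B₂ = 1.04×10⁻⁴ T.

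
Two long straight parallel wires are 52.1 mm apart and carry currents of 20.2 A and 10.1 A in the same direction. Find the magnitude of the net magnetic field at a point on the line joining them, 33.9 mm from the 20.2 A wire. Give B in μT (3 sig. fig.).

B ≈ 8.19 μT

Each long wire gives B = μ₀I/(2πd). Distances are d₁ = 0.0339 m and d₂ = 0.0182 m.
B₁ = 1.19×10⁻⁴ T, B₂ = 1.11×10⁻⁴ T.
Between parallel currents the two contributions point in opposite directions, so they subtract. B = |B₁ − B₂| = |1.19×10⁻⁴ − 1.11×10⁻⁴| = 8.19×10⁻⁶ T.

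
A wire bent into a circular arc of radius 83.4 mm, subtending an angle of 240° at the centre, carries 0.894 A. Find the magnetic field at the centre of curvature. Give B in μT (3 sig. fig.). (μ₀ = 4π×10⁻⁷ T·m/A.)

The Biot–Savart field of a circular arc at its centre is B = μ₀Iφ/(4πR), with φ = 4.189 rad.
B = (4π×10⁻⁷ × 0.894 × 4.189) / (4π × 0.0834) = 4.49×10⁻⁶ T.

B ≈ 4.49 μT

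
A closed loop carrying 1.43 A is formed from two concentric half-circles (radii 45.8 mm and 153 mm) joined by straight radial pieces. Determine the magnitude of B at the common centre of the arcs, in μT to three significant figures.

The radial connectors point toward the centre, so dl × r̂ = 0 and they contribute nothing.
Each semicircle gives μ₀I/(4R): inner arc 9.81×10⁻⁶ T, outer arc 2.94×10⁻⁶ T.
The two arcs carry current in opposite angular senses, so their fields oppose: B = |9.81×10⁻⁶ − 2.94×10⁻⁶| = 6.87×10⁻⁶ T.

B ≈ 6.87 μT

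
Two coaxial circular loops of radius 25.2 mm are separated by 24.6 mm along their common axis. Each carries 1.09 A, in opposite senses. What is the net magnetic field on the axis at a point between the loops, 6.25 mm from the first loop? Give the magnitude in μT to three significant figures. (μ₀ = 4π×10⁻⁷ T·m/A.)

B ≈ 10.5 μT

Each loop contributes B = μ₀IR²/[2(R²+z²)^(3/2)] on the axis, with z measured from that loop.
Loop 1 (z = 0.00625 m): B₁ = 2.48×10⁻⁵ T. Loop 2 (z = 0.01835 m): B₂ = 1.44×10⁻⁵ T.
The fields oppose: B = |B₁ − B₂| = 1.05×10⁻⁵ T.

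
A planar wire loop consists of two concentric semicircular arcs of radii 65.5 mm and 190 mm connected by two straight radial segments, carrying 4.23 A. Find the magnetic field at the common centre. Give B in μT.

The radial connectors point toward the centre, so dl × r̂ = 0 and they contribute nothing.
Each semicircle gives μ₀I/(4R): inner arc 2.03×10⁻⁵ T, outer arc 6.99×10⁻⁶ T.
The two arcs carry current in opposite angular senses, so their fields oppose: B = |2.03×10⁻⁵ − 6.99×10⁻⁶| = 1.33×10⁻⁵ T.

B ≈ 13.3 μT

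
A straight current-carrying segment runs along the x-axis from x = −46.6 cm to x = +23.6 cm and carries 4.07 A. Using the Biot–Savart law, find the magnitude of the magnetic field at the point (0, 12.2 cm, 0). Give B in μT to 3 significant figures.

B ≈ 6.19 μT

For a finite straight segment, B = (μ₀I/4πd)(sinθ₁ + sinθ₂), where θ₁, θ₂ are the angles from the perpendicular to each end.
The perpendicular distance is d = 0.122 m; the end-offsets along the wire are a = 0.466 m and b = 0.236 m.
sinθ₁ = 0.466/√(0.466²+0.122²) = 0.9674; sinθ₂ = 0.236/√(0.236²+0.122²) = 0.8883.
B = (4π×10⁻⁷ × 4.07) / (4π × 0.122) × (0.9674 + 0.8883) = 6.19×10⁻⁶ T.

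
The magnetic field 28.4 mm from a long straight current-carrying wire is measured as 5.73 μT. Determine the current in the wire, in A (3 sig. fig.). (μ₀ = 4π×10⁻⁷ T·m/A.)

For a long straight wire B = μ₀I/(2πd), so I = 2πdB/μ₀.
I = 2π × 0.0284 × 5.73×10⁻⁶ / (4π×10⁻⁷) = 0.814 A.

I ≈ 0.814 A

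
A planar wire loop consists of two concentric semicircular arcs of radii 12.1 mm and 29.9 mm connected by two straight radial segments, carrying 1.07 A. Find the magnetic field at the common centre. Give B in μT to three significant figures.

B ≈ 16.5 μT

The radial connectors point toward the centre, so dl × r̂ = 0 and they contribute nothing.
Each semicircle gives μ₀I/(4R): inner arc 2.78×10⁻⁵ T, outer arc 1.12×10⁻⁵ T.
The two arcs carry current in opposite angular senses, so their fields oppose: B = |2.78×10⁻⁵ − 1.12×10⁻⁵| = 1.65×10⁻⁵ T.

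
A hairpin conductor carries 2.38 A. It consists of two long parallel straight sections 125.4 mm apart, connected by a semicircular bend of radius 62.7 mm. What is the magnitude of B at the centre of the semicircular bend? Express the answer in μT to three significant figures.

B ≈ 19.5 μT

The semicircular arc contributes B_arc = μ₀I·π/(4πR) = μ₀I/(4R) = 1.19×10⁻⁵ T.
Each semi-infinite lead is at perpendicular distance R = 0.0627 m from the centre, with the perpendicular foot at its near end, so it contributes μ₀I/(4πR); both point the same way, together 7.59×10⁻⁶ T.
Arc and leads all point the same direction: B = 1.19×10⁻⁵ + 7.59×10⁻⁶ = 1.95×10⁻⁵ T.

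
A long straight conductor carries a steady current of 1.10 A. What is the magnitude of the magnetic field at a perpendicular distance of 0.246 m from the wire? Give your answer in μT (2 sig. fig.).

For an infinitely long straight wire, B = μ₀I/(2πd).
B = (4π×10⁻⁷ × 1.10) / (2π × 0.246) = 8.94×10⁻⁷ T.

B ≈ 0.89 μT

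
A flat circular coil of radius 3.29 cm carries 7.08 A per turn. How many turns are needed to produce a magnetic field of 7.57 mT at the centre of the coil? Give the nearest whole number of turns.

For an N-turn coil, B = Nμ₀I/(2R). A single turn gives B₁ = 1.35×10⁻⁴ T with R = 0.0329 m.
N = B/B₁ = 7.57×10⁻³ / 1.35×10⁻⁴ = 55.99.

N = 56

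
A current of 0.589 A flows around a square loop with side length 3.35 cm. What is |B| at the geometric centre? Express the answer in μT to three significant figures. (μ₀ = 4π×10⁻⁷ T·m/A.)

B ≈ 19.9 μT

Each side is a finite straight segment at perpendicular distance d = a/(2 tan(π/4)) = 0.01675 m from the centre, with end-angles ±π/4.
One side contributes B₁ = (μ₀I/4πd)·2 sin(π/4) = 4.97×10⁻⁶ T.
All 4 sides add in the same direction: B = 4 × 4.97×10⁻⁶ = 1.99×10⁻⁵ T.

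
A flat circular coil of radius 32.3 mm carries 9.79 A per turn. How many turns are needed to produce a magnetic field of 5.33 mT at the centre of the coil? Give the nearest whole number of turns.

For an N-turn coil, B = Nμ₀I/(2R). A single turn gives B₁ = 1.90×10⁻⁴ T with R = 0.0323 m.
N = B/B₁ = 5.33×10⁻³ / 1.90×10⁻⁴ = 27.99.

N = 28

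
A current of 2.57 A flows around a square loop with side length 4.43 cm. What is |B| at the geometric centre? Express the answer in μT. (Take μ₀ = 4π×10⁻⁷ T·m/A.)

B ≈ 65.6 μT

Each side is a finite straight segment at perpendicular distance d = a/(2 tan(π/4)) = 0.02215 m from the centre, with end-angles ±π/4.
One side contributes B₁ = (μ₀I/4πd)·2 sin(π/4) = 1.64×10⁻⁵ T.
All 4 sides add in the same direction: B = 4 × 1.64×10⁻⁵ = 6.56×10⁻⁵ T.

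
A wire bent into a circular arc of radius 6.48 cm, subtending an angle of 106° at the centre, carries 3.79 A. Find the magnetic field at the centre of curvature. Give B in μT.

The Biot–Savart field of a circular arc at its centre is B = μ₀Iφ/(4πR), with φ = 1.85 rad.
B = (4π×10⁻⁷ × 3.79 × 1.85) / (4π × 0.0648) = 1.08×10⁻⁵ T.

B ≈ 10.8 μT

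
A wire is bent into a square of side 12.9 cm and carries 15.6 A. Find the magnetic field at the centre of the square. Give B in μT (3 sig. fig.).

Each side is a finite straight segment at perpendicular distance d = a/(2 tan(π/4)) = 0.0645 m from the centre, with end-angles ±π/4.
One side contributes B₁ = (μ₀I/4πd)·2 sin(π/4) = 3.42×10⁻⁵ T.
All 4 sides add in the same direction: B = 4 × 3.42×10⁻⁵ = 1.37×10⁻⁴ T.

B ≈ 137 μT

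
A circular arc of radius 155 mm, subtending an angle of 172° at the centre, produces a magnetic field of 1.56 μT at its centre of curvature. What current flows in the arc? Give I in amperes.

I ≈ 0.805 A

For a circular arc, B = μ₀Iφ/(4πR) with φ in radians; here φ = 3.002 rad.
So I = 4πRB/(μ₀φ) = 4π × 0.155 × 1.56×10⁻⁶ / (4π×10⁻⁷ × 3.002) = 0.805 A.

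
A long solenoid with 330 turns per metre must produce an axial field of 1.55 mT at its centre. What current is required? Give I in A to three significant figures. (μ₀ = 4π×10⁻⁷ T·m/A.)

I ≈ 3.74 A

Inside a long solenoid B = μ₀nI with n = 330 m⁻¹, so I = B/(μ₀n).
I = 1.55×10⁻³ / (4π×10⁻⁷ × 330) = 3.74 A.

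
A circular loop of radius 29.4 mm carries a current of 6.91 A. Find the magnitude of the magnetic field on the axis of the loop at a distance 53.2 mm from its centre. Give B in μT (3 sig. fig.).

On the axis of a circular loop, B = μ₀IR² / [2(R²+z²)^(3/2)].
R² + z² = (0.0294)² + (0.0532)² = 0.003695 m², and (R²+z²)^(3/2) = 2.25×10⁻⁴ m³.
B = (4π×10⁻⁷ × 6.91 × 0.0008644) / (2 × 2.25×10⁻⁴) = 1.67×10⁻⁵ T.

B ≈ 16.7 μT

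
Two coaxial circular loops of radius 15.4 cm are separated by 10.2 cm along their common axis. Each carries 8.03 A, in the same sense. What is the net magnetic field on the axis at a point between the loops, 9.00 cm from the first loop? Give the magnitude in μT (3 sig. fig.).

B ≈ 53.6 μT

Each loop contributes B = μ₀IR²/[2(R²+z²)^(3/2)] on the axis, with z measured from that loop.
Loop 1 (z = 0.09 m): B₁ = 2.11×10⁻⁵ T. Loop 2 (z = 0.012 m): B₂ = 3.25×10⁻⁵ T.
The fields add: B = B₁ + B₂ = 5.36×10⁻⁵ T.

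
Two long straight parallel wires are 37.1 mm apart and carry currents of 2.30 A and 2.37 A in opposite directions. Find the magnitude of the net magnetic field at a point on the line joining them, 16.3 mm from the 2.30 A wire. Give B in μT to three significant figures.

Each long wire gives B = μ₀I/(2πd). Distances are d₁ = 0.0163 m and d₂ = 0.0208 m.
B₁ = 2.82×10⁻⁵ T, B₂ = 2.28×10⁻⁵ T.
Between antiparallel currents both contributions point the same way, so they add. B = B₁ + B₂ = 2.82×10⁻⁵ + 2.28×10⁻⁵ = 5.10×10⁻⁵ T.

B ≈ 51.0 μT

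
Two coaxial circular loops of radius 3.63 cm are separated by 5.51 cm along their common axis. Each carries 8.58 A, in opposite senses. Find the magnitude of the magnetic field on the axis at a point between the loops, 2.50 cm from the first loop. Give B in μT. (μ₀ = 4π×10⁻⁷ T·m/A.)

B ≈ 15.2 μT

Each loop contributes B = μ₀IR²/[2(R²+z²)^(3/2)] on the axis, with z measured from that loop.
Loop 1 (z = 0.025 m): B₁ = 8.30×10⁻⁵ T. Loop 2 (z = 0.0301 m): B₂ = 6.77×10⁻⁵ T.
The fields oppose: B = |B₁ − B₂| = 1.52×10⁻⁵ T.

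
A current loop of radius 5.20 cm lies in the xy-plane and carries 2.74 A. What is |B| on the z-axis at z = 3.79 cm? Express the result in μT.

B ≈ 17.5 μT

On the axis of a circular loop, B = μ₀IR² / [2(R²+z²)^(3/2)].
R² + z² = (0.052)² + (0.0379)² = 0.00414 m², and (R²+z²)^(3/2) = 2.66×10⁻⁴ m³.
B = (4π×10⁻⁷ × 2.74 × 0.002704) / (2 × 2.66×10⁻⁴) = 1.75×10⁻⁵ T.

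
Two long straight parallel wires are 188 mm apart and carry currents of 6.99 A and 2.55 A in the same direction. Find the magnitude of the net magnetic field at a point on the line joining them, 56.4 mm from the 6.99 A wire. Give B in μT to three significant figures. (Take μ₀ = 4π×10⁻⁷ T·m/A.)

B ≈ 20.9 μT

Each long wire gives B = μ₀I/(2πd). Distances are d₁ = 0.0564 m and d₂ = 0.1316 m.
B₁ = 2.48×10⁻⁵ T, B₂ = 3.88×10⁻⁶ T.
Between parallel currents the two contributions point in opposite directions, so they subtract. B = |B₁ − B₂| = |2.48×10⁻⁵ − 3.88×10⁻⁶| = 2.09×10⁻⁵ T.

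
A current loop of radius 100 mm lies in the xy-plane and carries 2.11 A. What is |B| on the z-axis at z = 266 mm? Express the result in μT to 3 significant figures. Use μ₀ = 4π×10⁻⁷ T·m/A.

On the axis of a circular loop, B = μ₀IR² / [2(R²+z²)^(3/2)].
R² + z² = (0.1)² + (0.266)² = 0.08076 m², and (R²+z²)^(3/2) = 2.29×10⁻² m³.
B = (4π×10⁻⁷ × 2.11 × 0.01) / (2 × 2.29×10⁻²) = 5.78×10⁻⁷ T.

B ≈ 0.578 μT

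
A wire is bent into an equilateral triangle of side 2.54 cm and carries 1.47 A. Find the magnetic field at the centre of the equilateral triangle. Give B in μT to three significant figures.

Each side is a finite straight segment at perpendicular distance d = a/(2 tan(π/3)) = 0.007332 m from the centre, with end-angles ±π/3.
One side contributes B₁ = (μ₀I/4πd)·2 sin(π/3) = 3.47×10⁻⁵ T.
All 3 sides add in the same direction: B = 3 × 3.47×10⁻⁵ = 1.04×10⁻⁴ T.

B ≈ 104 μT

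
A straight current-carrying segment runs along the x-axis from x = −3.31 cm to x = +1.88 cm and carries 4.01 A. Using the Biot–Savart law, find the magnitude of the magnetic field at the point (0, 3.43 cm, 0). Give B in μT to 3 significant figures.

B ≈ 13.7 μT

For a finite straight segment, B = (μ₀I/4πd)(sinθ₁ + sinθ₂), where θ₁, θ₂ are the angles from the perpendicular to each end.
The perpendicular distance is d = 0.0343 m; the end-offsets along the wire are a = 0.0331 m and b = 0.0188 m.
sinθ₁ = 0.0331/√(0.0331²+0.0343²) = 0.6944; sinθ₂ = 0.0188/√(0.0188²+0.0343²) = 0.4806.
B = (4π×10⁻⁷ × 4.01) / (4π × 0.0343) × (0.6944 + 0.4806) = 1.37×10⁻⁵ T.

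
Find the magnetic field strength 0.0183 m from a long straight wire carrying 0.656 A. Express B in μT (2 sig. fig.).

For an infinitely long straight wire, B = μ₀I/(2πd).
B = (4π×10⁻⁷ × 0.656) / (2π × 0.0183) = 7.17×10⁻⁶ T.

B ≈ 7.2 μT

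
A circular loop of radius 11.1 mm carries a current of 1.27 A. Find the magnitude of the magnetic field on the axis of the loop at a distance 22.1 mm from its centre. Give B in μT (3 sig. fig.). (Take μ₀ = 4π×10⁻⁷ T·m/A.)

On the axis of a circular loop, B = μ₀IR² / [2(R²+z²)^(3/2)].
R² + z² = (0.0111)² + (0.0221)² = 0.0006116 m², and (R²+z²)^(3/2) = 1.51×10⁻⁵ m³.
B = (4π×10⁻⁷ × 1.27 × 0.0001232) / (2 × 1.51×10⁻⁵) = 6.50×10⁻⁶ T.

B ≈ 6.50 μT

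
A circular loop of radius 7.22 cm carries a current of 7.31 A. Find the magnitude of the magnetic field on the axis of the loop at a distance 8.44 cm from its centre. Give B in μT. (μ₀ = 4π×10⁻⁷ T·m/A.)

B ≈ 17.5 μT

On the axis of a circular loop, B = μ₀IR² / [2(R²+z²)^(3/2)].
R² + z² = (0.0722)² + (0.0844)² = 0.01234 m², and (R²+z²)^(3/2) = 1.37×10⁻³ m³.
B = (4π×10⁻⁷ × 7.31 × 0.005213) / (2 × 1.37×10⁻³) = 1.75×10⁻⁵ T.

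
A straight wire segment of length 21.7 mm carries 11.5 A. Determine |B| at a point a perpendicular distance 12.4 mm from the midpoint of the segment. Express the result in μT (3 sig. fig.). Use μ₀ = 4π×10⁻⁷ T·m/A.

B ≈ 122 μT

For a finite straight segment, B = (μ₀I/4πd)(sinθ₁ + sinθ₂), where θ₁, θ₂ are the angles from the perpendicular to each end.
The perpendicular from the point meets the wire at its midpoint, so each end is L/2 = 0.01085 m away along the wire.
sinθ₁ = 0.01085/√(0.01085²+0.0124²) = 0.6585; sinθ₂ = 0.01085/√(0.01085²+0.0124²) = 0.6585.
B = (4π×10⁻⁷ × 11.5) / (4π × 0.0124) × (0.6585 + 0.6585) = 1.22×10⁻⁴ T.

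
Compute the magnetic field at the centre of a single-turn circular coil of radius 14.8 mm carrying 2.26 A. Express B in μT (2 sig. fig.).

At the centre of a circular loop the Biot–Savart law gives B = μ₀I/(2R).
B = (4π×10⁻⁷ × 2.26) / (2 × 0.0148) = 9.59×10⁻⁵ T.

B ≈ 96 μT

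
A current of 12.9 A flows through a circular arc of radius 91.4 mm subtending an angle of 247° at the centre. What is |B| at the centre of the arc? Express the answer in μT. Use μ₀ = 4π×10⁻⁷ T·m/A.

B ≈ 60.8 μT

The Biot–Savart field of a circular arc at its centre is B = μ₀Iφ/(4πR), with φ = 4.311 rad.
B = (4π×10⁻⁷ × 12.9 × 4.311) / (4π × 0.0914) = 6.08×10⁻⁵ T.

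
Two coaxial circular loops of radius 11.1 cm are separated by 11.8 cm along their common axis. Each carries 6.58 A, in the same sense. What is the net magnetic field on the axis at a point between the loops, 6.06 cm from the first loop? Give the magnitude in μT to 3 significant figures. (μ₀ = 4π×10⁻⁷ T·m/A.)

B ≈ 51.3 μT

Each loop contributes B = μ₀IR²/[2(R²+z²)^(3/2)] on the axis, with z measured from that loop.
Loop 1 (z = 0.0606 m): B₁ = 2.52×10⁻⁵ T. Loop 2 (z = 0.0574 m): B₂ = 2.61×10⁻⁵ T.
The fields add: B = B₁ + B₂ = 5.13×10⁻⁵ T.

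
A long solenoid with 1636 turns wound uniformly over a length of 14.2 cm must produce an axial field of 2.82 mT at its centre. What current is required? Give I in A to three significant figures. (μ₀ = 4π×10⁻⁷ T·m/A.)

Inside a long solenoid B = μ₀nI with n = 1.152×10⁴ m⁻¹, so I = B/(μ₀n).
I = 2.82×10⁻³ / (4π×10⁻⁷ × 1.152×10⁴) = 0.195 A.

I ≈ 0.195 A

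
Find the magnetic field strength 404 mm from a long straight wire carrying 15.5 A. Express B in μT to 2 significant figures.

For an infinitely long straight wire, B = μ₀I/(2πd).
B = (4π×10⁻⁷ × 15.5) / (2π × 0.404) = 7.67×10⁻⁶ T.

B ≈ 7.7 μT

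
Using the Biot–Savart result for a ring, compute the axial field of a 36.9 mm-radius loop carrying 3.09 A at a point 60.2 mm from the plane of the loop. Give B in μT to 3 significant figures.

On the axis of a circular loop, B = μ₀IR² / [2(R²+z²)^(3/2)].
R² + z² = (0.0369)² + (0.0602)² = 0.004986 m², and (R²+z²)^(3/2) = 3.52×10⁻⁴ m³.
B = (4π×10⁻⁷ × 3.09 × 0.001362) / (2 × 3.52×10⁻⁴) = 7.51×10⁻⁶ T.

B ≈ 7.51 μT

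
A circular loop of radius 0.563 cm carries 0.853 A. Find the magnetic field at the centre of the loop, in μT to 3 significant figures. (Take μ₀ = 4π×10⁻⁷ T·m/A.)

At the centre of a circular loop the Biot–Savart law gives B = μ₀I/(2R).
B = (4π×10⁻⁷ × 0.853) / (2 × 0.00563) = 9.52×10⁻⁵ T.

B ≈ 95.2 μT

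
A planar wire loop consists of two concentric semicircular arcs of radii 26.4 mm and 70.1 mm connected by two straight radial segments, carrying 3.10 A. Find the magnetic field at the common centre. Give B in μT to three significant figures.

The radial connectors point toward the centre, so dl × r̂ = 0 and they contribute nothing.
Each semicircle gives μ₀I/(4R): inner arc 3.69×10⁻⁵ T, outer arc 1.39×10⁻⁵ T.
The two arcs carry current in opposite angular senses, so their fields oppose: B = |3.69×10⁻⁵ − 1.39×10⁻⁵| = 2.30×10⁻⁵ T.

B ≈ 23.0 μT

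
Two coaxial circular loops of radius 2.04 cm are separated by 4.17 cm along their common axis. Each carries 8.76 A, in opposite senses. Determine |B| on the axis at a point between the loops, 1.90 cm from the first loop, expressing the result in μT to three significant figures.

Each loop contributes B = μ₀IR²/[2(R²+z²)^(3/2)] on the axis, with z measured from that loop.
Loop 1 (z = 0.019 m): B₁ = 1.06×10⁻⁴ T. Loop 2 (z = 0.0227 m): B₂ = 8.06×10⁻⁵ T.
The fields oppose: B = |B₁ − B₂| = 2.51×10⁻⁵ T.

B ≈ 25.1 μT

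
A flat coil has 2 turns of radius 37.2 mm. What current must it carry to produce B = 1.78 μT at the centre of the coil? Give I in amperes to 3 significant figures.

For an N-turn coil, B = Nμ₀I/(2R) with R = 0.0372 m, so I = 2RB/(Nμ₀) = 2 × 0.0372 × 1.78×10⁻⁶ / (2 × 4π×10⁻⁷) = 5.27×10⁻² A.

I ≈ 0.0527 A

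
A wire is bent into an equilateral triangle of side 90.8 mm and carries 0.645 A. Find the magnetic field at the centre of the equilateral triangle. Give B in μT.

Each side is a finite straight segment at perpendicular distance d = a/(2 tan(π/3)) = 0.02621 m from the centre, with end-angles ±π/3.
One side contributes B₁ = (μ₀I/4πd)·2 sin(π/3) = 4.26×10⁻⁶ T.
All 3 sides add in the same direction: B = 3 × 4.26×10⁻⁶ = 1.28×10⁻⁵ T.

B ≈ 12.8 μT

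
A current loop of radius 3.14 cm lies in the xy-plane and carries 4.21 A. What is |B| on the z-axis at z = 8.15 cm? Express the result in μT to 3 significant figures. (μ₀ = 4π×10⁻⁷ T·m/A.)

B ≈ 3.91 μT

On the axis of a circular loop, B = μ₀IR² / [2(R²+z²)^(3/2)].
R² + z² = (0.0314)² + (0.0815)² = 0.007628 m², and (R²+z²)^(3/2) = 6.66×10⁻⁴ m³.
B = (4π×10⁻⁷ × 4.21 × 0.000986) / (2 × 6.66×10⁻⁴) = 3.91×10⁻⁶ T.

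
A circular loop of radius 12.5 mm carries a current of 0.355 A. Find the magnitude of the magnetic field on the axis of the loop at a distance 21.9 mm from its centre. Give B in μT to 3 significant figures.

On the axis of a circular loop, B = μ₀IR² / [2(R²+z²)^(3/2)].
R² + z² = (0.0125)² + (0.0219)² = 0.0006359 m², and (R²+z²)^(3/2) = 1.60×10⁻⁵ m³.
B = (4π×10⁻⁷ × 0.355 × 0.0001563) / (2 × 1.60×10⁻⁵) = 2.17×10⁻⁶ T.

B ≈ 2.17 μT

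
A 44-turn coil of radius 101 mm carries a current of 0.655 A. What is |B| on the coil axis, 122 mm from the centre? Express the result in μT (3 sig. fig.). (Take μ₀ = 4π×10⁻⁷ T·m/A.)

B ≈ 46.5 μT

For an N-turn flat coil, B = Nμ₀IR²/[2(R²+z²)^(3/2)] with R = 0.101 m, z = 0.122 m.
B = 44 × 1.06×10⁻⁶ T = 4.65×10⁻⁵ T.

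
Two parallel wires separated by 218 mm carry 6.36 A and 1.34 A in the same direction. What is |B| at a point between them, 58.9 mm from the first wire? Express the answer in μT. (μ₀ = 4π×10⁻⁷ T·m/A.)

Each long wire gives B = μ₀I/(2πd). Distances are d₁ = 0.0589 m and d₂ = 0.1591 m.
B₁ = 2.16×10⁻⁵ T, B₂ = 1.68×10⁻⁶ T.
Between parallel currents the two contributions point in opposite directions, so they subtract. B = |B₁ − B₂| = |2.16×10⁻⁵ − 1.68×10⁻⁶| = 1.99×10⁻⁵ T.

B ≈ 19.9 μT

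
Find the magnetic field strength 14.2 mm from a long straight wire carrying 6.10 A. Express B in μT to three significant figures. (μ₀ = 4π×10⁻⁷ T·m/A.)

B ≈ 85.9 μT

For an infinitely long straight wire, B = μ₀I/(2πd).
B = (4π×10⁻⁷ × 6.10) / (2π × 0.0142) = 8.59×10⁻⁵ T.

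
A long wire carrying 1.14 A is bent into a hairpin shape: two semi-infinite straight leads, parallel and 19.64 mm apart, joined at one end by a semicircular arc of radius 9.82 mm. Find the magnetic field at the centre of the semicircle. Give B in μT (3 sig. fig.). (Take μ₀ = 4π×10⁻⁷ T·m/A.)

The semicircular arc contributes B_arc = μ₀I·π/(4πR) = μ₀I/(4R) = 3.65×10⁻⁵ T.
Each semi-infinite lead is at perpendicular distance R = 0.00982 m from the centre, with the perpendicular foot at its near end, so it contributes μ₀I/(4πR); both point the same way, together 2.32×10⁻⁵ T.
Arc and leads all point the same direction: B = 3.65×10⁻⁵ + 2.32×10⁻⁵ = 5.97×10⁻⁵ T.

B ≈ 59.7 μT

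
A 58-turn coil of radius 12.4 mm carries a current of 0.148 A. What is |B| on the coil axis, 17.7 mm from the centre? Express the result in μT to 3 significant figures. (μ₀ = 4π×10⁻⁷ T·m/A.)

For an N-turn flat coil, B = Nμ₀IR²/[2(R²+z²)^(3/2)] with R = 0.0124 m, z = 0.0177 m.
B = 58 × 1.42×10⁻⁶ T = 8.22×10⁻⁵ T.

B ≈ 82.2 μT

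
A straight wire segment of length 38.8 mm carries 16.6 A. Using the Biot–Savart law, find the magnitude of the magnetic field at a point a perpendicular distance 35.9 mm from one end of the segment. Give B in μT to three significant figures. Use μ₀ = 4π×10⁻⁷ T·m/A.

For a finite straight segment, B = (μ₀I/4πd)(sinθ₁ + sinθ₂), where θ₁, θ₂ are the angles from the perpendicular to each end.
The perpendicular foot is at one end, so the two end-offsets along the wire are 0 and L = 0.0388 m.
sinθ₁ = 0/√(0²+0.0359²) = 0.0000; sinθ₂ = 0.0388/√(0.0388²+0.0359²) = 0.7340.
B = (4π×10⁻⁷ × 16.6) / (4π × 0.0359) × (0.0000 + 0.7340) = 3.39×10⁻⁵ T.

B ≈ 33.9 μT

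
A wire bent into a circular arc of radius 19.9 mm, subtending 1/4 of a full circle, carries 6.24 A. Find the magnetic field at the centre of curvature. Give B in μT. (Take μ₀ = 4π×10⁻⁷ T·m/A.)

The Biot–Savart field of a circular arc at its centre is B = μ₀Iφ/(4πR), with φ = 1.571 rad.
B = (4π×10⁻⁷ × 6.24 × 1.571) / (4π × 0.0199) = 4.93×10⁻⁵ T.

B ≈ 49.3 μT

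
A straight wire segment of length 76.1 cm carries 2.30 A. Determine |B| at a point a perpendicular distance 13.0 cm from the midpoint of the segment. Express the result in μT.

For a finite straight segment, B = (μ₀I/4πd)(sinθ₁ + sinθ₂), where θ₁, θ₂ are the angles from the perpendicular to each end.
The perpendicular from the point meets the wire at its midpoint, so each end is L/2 = 0.3805 m away along the wire.
sinθ₁ = 0.3805/√(0.3805²+0.13²) = 0.9463; sinθ₂ = 0.3805/√(0.3805²+0.13²) = 0.9463.
B = (4π×10⁻⁷ × 2.30) / (4π × 0.13) × (0.9463 + 0.9463) = 3.35×10⁻⁶ T.

B ≈ 3.35 μT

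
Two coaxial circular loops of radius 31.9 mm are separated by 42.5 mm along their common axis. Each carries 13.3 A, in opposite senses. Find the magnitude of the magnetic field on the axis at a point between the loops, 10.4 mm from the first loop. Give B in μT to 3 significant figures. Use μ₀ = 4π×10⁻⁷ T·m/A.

Each loop contributes B = μ₀IR²/[2(R²+z²)^(3/2)] on the axis, with z measured from that loop.
Loop 1 (z = 0.0104 m): B₁ = 2.25×10⁻⁴ T. Loop 2 (z = 0.0321 m): B₂ = 9.18×10⁻⁵ T.
The fields oppose: B = |B₁ − B₂| = 1.33×10⁻⁴ T.

B ≈ 133 μT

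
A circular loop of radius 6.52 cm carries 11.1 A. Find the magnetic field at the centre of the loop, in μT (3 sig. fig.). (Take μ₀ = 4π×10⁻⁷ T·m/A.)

B ≈ 107 μT

At the centre of a circular loop the Biot–Savart law gives B = μ₀I/(2R).
B = (4π×10⁻⁷ × 11.1) / (2 × 0.0652) = 1.07×10⁻⁴ T.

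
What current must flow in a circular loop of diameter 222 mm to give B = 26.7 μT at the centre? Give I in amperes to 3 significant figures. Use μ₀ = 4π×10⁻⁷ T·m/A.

I ≈ 4.72 A

At the centre of a circular loop B = μ₀I/(2R), so I = 2RB/μ₀.
With R = 0.111 m, I = 2 × 0.111 × 2.67×10⁻⁵ / (4π×10⁻⁷) = 4.72 A.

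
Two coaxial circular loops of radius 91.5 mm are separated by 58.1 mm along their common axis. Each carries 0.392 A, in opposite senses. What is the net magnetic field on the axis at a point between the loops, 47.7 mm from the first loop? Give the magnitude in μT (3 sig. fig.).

B ≈ 0.764 μT

Each loop contributes B = μ₀IR²/[2(R²+z²)^(3/2)] on the axis, with z measured from that loop.
Loop 1 (z = 0.0477 m): B₁ = 1.88×10⁻⁶ T. Loop 2 (z = 0.0104 m): B₂ = 2.64×10⁻⁶ T.
The fields oppose: B = |B₁ − B₂| = 7.64×10⁻⁷ T.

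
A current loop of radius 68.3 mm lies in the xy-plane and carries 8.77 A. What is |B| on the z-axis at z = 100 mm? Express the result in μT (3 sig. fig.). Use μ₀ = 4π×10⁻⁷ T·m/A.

B ≈ 14.5 μT

On the axis of a circular loop, B = μ₀IR² / [2(R²+z²)^(3/2)].
R² + z² = (0.0683)² + (0.1)² = 0.01466 m², and (R²+z²)^(3/2) = 1.78×10⁻³ m³.
B = (4π×10⁻⁷ × 8.77 × 0.004665) / (2 × 1.78×10⁻³) = 1.45×10⁻⁵ T.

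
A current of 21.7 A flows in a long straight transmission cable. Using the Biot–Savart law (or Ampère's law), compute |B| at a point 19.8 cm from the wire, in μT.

For an infinitely long straight wire, B = μ₀I/(2πd).
B = (4π×10⁻⁷ × 21.7) / (2π × 0.198) = 2.19×10⁻⁵ T.

B ≈ 21.9 μT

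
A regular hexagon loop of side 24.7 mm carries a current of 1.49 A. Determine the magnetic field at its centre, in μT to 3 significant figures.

B ≈ 41.8 μT

Each side is a finite straight segment at perpendicular distance d = a/(2 tan(π/6)) = 0.02139 m from the centre, with end-angles ±π/6.
One side contributes B₁ = (μ₀I/4πd)·2 sin(π/6) = 6.97×10⁻⁶ T.
All 6 sides add in the same direction: B = 6 × 6.97×10⁻⁶ = 4.18×10⁻⁵ T.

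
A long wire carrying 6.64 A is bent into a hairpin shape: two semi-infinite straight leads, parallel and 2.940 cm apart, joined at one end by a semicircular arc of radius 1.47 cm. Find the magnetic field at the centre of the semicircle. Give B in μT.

The semicircular arc contributes B_arc = μ₀I·π/(4πR) = μ₀I/(4R) = 1.42×10⁻⁴ T.
Each semi-infinite lead is at perpendicular distance R = 0.0147 m from the centre, with the perpendicular foot at its near end, so it contributes μ₀I/(4πR); both point the same way, together 9.03×10⁻⁵ T.
Arc and leads all point the same direction: B = 1.42×10⁻⁴ + 9.03×10⁻⁵ = 2.32×10⁻⁴ T.

B ≈ 232 μT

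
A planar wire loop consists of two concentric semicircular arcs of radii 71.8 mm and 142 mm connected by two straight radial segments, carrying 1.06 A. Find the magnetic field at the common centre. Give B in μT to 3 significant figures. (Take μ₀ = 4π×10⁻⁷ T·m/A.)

The radial connectors point toward the centre, so dl × r̂ = 0 and they contribute nothing.
Each semicircle gives μ₀I/(4R): inner arc 4.64×10⁻⁶ T, outer arc 2.35×10⁻⁶ T.
The two arcs carry current in opposite angular senses, so their fields oppose: B = |4.64×10⁻⁶ − 2.35×10⁻⁶| = 2.29×10⁻⁶ T.

B ≈ 2.29 μT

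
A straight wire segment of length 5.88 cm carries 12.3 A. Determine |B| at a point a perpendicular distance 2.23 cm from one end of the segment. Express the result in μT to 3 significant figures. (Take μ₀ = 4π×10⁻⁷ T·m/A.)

For a finite straight segment, B = (μ₀I/4πd)(sinθ₁ + sinθ₂), where θ₁, θ₂ are the angles from the perpendicular to each end.
The perpendicular foot is at one end, so the two end-offsets along the wire are 0 and L = 0.0588 m.
sinθ₁ = 0/√(0²+0.0223²) = 0.0000; sinθ₂ = 0.0588/√(0.0588²+0.0223²) = 0.9350.
B = (4π×10⁻⁷ × 12.3) / (4π × 0.0223) × (0.0000 + 0.9350) = 5.16×10⁻⁵ T.

B ≈ 51.6 μT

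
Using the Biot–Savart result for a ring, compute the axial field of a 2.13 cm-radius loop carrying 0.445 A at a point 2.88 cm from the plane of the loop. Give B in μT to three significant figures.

B ≈ 2.76 μT

On the axis of a circular loop, B = μ₀IR² / [2(R²+z²)^(3/2)].
R² + z² = (0.0213)² + (0.0288)² = 0.001283 m², and (R²+z²)^(3/2) = 4.60×10⁻⁵ m³.
B = (4π×10⁻⁷ × 0.445 × 0.0004537) / (2 × 4.60×10⁻⁵) = 2.76×10⁻⁶ T.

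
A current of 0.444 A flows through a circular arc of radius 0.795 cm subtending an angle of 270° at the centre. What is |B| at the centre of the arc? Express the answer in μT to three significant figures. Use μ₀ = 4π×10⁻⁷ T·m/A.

B ≈ 26.3 μT

The Biot–Savart field of a circular arc at its centre is B = μ₀Iφ/(4πR), with φ = 4.712 rad.
B = (4π×10⁻⁷ × 0.444 × 4.712) / (4π × 0.00795) = 2.63×10⁻⁵ T.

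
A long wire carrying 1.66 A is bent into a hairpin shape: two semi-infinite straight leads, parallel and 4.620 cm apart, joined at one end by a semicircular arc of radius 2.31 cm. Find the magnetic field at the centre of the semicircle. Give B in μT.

The semicircular arc contributes B_arc = μ₀I·π/(4πR) = μ₀I/(4R) = 2.26×10⁻⁵ T.
Each semi-infinite lead is at perpendicular distance R = 0.0231 m from the centre, with the perpendicular foot at its near end, so it contributes μ₀I/(4πR); both point the same way, together 1.44×10⁻⁵ T.
Arc and leads all point the same direction: B = 2.26×10⁻⁵ + 1.44×10⁻⁵ = 3.69×10⁻⁵ T.

B ≈ 36.9 μT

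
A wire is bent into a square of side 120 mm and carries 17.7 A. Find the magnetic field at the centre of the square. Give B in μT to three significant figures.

B ≈ 167 μT

Each side is a finite straight segment at perpendicular distance d = a/(2 tan(π/4)) = 0.06 m from the centre, with end-angles ±π/4.
One side contributes B₁ = (μ₀I/4πd)·2 sin(π/4) = 4.17×10⁻⁵ T.
All 4 sides add in the same direction: B = 4 × 4.17×10⁻⁵ = 1.67×10⁻⁴ T.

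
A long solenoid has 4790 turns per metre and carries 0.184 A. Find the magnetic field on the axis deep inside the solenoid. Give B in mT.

Inside a long solenoid, B = μ₀nI with n = 4790 turns/m.
B = 4π×10⁻⁷ × 4790 × 0.184 = 1.11×10⁻³ T.

B ≈ 1.11 mT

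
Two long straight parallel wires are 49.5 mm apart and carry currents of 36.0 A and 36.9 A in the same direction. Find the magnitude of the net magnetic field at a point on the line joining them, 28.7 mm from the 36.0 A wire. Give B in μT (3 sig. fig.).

Each long wire gives B = μ₀I/(2πd). Distances are d₁ = 0.0287 m and d₂ = 0.0208 m.
B₁ = 2.51×10⁻⁴ T, B₂ = 3.55×10⁻⁴ T.
Between parallel currents the two contributions point in opposite directions, so they subtract. B = |B₁ − B₂| = |2.51×10⁻⁴ − 3.55×10⁻⁴| = 1.04×10⁻⁴ T.

B ≈ 104 μT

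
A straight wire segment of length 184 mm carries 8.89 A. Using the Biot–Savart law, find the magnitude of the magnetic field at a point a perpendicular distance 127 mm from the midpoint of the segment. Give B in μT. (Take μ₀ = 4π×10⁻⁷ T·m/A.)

For a finite straight segment, B = (μ₀I/4πd)(sinθ₁ + sinθ₂), where θ₁, θ₂ are the angles from the perpendicular to each end.
The perpendicular from the point meets the wire at its midpoint, so each end is L/2 = 0.092 m away along the wire.
sinθ₁ = 0.092/√(0.092²+0.127²) = 0.5867; sinθ₂ = 0.092/√(0.092²+0.127²) = 0.5867.
B = (4π×10⁻⁷ × 8.89) / (4π × 0.127) × (0.5867 + 0.5867) = 8.21×10⁻⁶ T.

B ≈ 8.21 μT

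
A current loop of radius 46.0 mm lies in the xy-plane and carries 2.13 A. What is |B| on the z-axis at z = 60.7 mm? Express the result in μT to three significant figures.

B ≈ 6.41 μT

On the axis of a circular loop, B = μ₀IR² / [2(R²+z²)^(3/2)].
R² + z² = (0.046)² + (0.0607)² = 0.0058 m², and (R²+z²)^(3/2) = 4.42×10⁻⁴ m³.
B = (4π×10⁻⁷ × 2.13 × 0.002116) / (2 × 4.42×10⁻⁴) = 6.41×10⁻⁶ T.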